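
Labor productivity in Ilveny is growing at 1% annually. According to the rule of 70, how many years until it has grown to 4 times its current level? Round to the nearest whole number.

around 140 years

One doubling takes 70/1 = 70.00 years.
4 = 2^2, so 2 doublings → 140 years.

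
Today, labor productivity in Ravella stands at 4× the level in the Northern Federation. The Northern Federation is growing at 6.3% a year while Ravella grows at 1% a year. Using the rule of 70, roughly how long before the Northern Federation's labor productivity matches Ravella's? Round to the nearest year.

The growth-rate gap is 6.3% − 1% = 5.3 percentage points.
So the ratio between them halves every 70/5.3 ≈ 13.21 years.
A 4× gap closes after 2 halvings: 2 × 13.21 ≈ 26 years.

about 26 years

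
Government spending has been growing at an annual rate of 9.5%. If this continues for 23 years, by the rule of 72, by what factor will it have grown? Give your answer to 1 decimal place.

8.2 times

Doubling time ≈ 72/9.5 = 7.58 years.
23 years / 7.58 ≈ 3.03 doublings → factor 2^3.03 ≈ 8.2.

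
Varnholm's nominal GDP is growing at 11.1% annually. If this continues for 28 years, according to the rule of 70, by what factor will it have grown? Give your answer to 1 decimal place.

roughly 21.7 times

Doubles every ≈ 6.31 years (70/11.1).
28 years is 4.44 doublings; 2^4.44 ≈ 21.7×.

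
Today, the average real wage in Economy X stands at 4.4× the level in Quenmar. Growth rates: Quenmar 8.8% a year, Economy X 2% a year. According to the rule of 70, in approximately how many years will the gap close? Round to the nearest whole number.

The growth-rate gap is 8.8% − 2% = 6.8 percentage points.
So the ratio between them halves every 70/6.8 ≈ 10.29 years.
A 4.4× gap takes log₂(4.4) ≈ 2.14 halvings to close: 2.14 × 10.29 ≈ 22 years.

approximately 22 years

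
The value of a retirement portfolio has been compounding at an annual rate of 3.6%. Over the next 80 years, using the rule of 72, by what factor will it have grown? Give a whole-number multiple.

Doubling time ≈ 72/3.6 = 20.00 years.
80/20.00 ≈ 4 doublings, so about 2^4 = 16×.

about 16 times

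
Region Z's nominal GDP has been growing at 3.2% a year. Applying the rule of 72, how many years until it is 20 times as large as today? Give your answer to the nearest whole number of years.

97 years

At 3.2% it doubles every 72/3.2 ≈ 22.50 years.
20× is log₂ 20 ≈ 4.32 doublings, so ≈ 4.32 × 22.50 = 97 years.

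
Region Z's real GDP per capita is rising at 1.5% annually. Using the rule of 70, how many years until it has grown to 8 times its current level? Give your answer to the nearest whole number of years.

140 years

Doubling time ≈ 70/1.5 = 46.67 years.
8 = 2^3, so 3 doublings → 140 years.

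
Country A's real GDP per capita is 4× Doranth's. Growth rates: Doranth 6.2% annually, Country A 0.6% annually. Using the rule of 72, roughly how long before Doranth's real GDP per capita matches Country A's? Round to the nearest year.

about 26 years

What matters is the difference: 5.6 pp.
Rule of 72 on the gap: the ratio halves every 72/5.6 ≈ 12.86 years.
A 4× gap closes after 2 halvings: 2 × 12.86 ≈ 26 years.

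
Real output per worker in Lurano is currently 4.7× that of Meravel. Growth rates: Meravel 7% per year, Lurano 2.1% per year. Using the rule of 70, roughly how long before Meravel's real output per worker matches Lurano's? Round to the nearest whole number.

Meravel gains on Lurano at 7% − 2.1% = 4.9 points a year.
At that relative rate the gap halves every 70/4.9 ≈ 14.29 years.
A 4.7× gap takes log₂(4.7) ≈ 2.23 halvings to close: 2.23 × 14.29 ≈ 32 years.

approximately 32 years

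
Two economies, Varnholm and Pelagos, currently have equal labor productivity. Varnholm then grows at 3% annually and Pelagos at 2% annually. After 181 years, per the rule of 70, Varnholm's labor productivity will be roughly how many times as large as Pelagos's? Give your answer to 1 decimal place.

Rate gap = 3% − 2% = 1 point.
The ratio doubles every 70/1 ≈ 70.00 years.
181/70.00 ≈ 2.59 doublings → ratio ≈ 2^2.59 ≈ 6.0.

around 6.0 times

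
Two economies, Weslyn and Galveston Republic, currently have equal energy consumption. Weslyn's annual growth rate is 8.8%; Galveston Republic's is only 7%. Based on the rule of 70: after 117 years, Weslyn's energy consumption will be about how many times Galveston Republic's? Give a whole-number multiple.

Only the 1.8-point difference matters.
70/1.8 ≈ 38.89 years per doubling of the ratio; 117 years gives 3.01 doublings, so ≈ 8×.

≈ 8 times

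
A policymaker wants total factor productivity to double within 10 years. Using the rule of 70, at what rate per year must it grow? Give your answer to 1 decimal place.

7.0% per year

70 / 10 ≈ 7.00, so about 7.0% per year.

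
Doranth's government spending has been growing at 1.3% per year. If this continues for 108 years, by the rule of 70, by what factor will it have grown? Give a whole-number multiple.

roughly 4 times

At 1.3% one doubling takes ≈ 53.85 years; 108 years is 2 of them, so ×4.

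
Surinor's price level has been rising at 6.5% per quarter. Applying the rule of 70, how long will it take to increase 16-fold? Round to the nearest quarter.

Doubling time ≈ 70/6.5 = 10.77 quarters.
16× is 4 doublings, so 4 × 10.77 ≈ 43 quarters.

roughly 43 quarters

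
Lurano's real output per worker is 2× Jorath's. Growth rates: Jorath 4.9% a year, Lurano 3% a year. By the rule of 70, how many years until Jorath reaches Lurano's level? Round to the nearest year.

What matters is the difference: 1.9 pp.
Rule of 70 on the gap: the ratio halves every 70/1.9 ≈ 36.84 years.
A 2× gap closes after 1 halving: 1 × 36.84 ≈ 37 years.

approximately 37 years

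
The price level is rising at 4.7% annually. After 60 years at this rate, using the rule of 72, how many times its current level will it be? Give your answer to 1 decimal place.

Doubling time ≈ 72/4.7 = 15.32 years.
60 years / 15.32 ≈ 3.92 doublings → factor 2^3.92 ≈ 15.1.

≈ 15.1 times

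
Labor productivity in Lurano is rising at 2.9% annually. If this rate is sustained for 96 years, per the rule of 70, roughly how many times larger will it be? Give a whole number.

≈ 16 times

Doubling time ≈ 70/2.9 = 24.14 years.
96/24.14 ≈ 4 doublings, so about 2^4 = 16×.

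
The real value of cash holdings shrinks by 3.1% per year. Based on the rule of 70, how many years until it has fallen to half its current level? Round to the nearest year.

roughly 23 years

The rule works in reverse for decay: 70/3.1 ≈ 22.58 years to halve.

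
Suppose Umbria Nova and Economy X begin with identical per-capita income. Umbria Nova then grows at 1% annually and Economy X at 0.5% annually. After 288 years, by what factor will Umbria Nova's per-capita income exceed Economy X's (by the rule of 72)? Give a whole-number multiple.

Rate gap = 1% − 0.5% = 0.5 points.
The ratio doubles every 72/0.5 ≈ 144.00 years.
288/144.00 ≈ 2.00 doublings → ratio ≈ 2^2.00 ≈ 4.

4 times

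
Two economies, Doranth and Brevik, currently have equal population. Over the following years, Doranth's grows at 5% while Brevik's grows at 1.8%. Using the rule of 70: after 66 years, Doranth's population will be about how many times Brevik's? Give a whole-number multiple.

around 8 times

Only the 3.2-point difference matters.
70/3.2 ≈ 21.88 years per doubling of the ratio; 66 years gives 3.02 doublings, so ≈ 8×.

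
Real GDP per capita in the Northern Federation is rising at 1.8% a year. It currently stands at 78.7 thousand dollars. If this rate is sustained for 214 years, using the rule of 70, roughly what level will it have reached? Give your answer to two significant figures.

It doubles every 70/1.8 ≈ 38.89 years, so 214 years is 5.50 doublings.
2^5.50 ≈ 45.25; 78.7 × 45.25 ≈ 3600 thousand dollars.

3600 thousand dollars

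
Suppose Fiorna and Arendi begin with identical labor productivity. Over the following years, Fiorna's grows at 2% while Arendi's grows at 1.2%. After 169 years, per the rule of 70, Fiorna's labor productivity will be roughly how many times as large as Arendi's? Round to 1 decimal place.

Only the 0.8-point difference matters.
70/0.8 ≈ 87.50 years per doubling of the ratio; 169 years gives 1.93 doublings, so ≈ 3.8×.

≈ 3.8 times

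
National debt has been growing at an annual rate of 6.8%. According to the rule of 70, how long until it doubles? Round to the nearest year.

Doubling time ≈ 70 / 6.8 = 10.29 years.

10 years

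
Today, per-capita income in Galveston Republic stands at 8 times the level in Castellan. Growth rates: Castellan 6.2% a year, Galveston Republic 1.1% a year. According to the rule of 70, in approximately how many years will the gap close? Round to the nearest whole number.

approximately 41 years

The growth-rate gap is 6.2% − 1.1% = 5.1 percentage points.
So the ratio between them halves every 70/5.1 ≈ 13.73 years.
An 8 times gap closes after 3 halvings: 3 × 13.73 ≈ 41 years.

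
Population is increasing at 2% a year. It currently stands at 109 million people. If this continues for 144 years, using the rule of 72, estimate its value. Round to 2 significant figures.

Doubling time ≈ 72/2 = 36.00 years.
144 years is 144/36.00 ≈ 4.00 doublings, a factor of 2^4.00 ≈ 16.00.
109 × 16.00 ≈ 1700 million people.

about 1700 million people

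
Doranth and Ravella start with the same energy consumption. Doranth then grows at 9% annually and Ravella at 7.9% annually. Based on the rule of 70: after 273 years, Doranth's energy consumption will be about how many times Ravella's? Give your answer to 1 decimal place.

19.6 times

Only the 1.1-point difference matters.
70/1.1 ≈ 63.64 years per doubling of the ratio; 273 years gives 4.29 doublings, so ≈ 19.6×.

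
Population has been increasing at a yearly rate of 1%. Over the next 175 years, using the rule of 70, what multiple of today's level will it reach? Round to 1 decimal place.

around 5.7 times

Doubling time ≈ 70/1 = 70.00 years.
175 years / 70.00 ≈ 2.50 doublings → factor 2^2.50 ≈ 5.7.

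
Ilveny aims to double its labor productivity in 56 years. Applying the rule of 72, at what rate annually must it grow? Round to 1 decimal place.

1.3%

72 / 56 ≈ 1.29, so about 1.3% annually.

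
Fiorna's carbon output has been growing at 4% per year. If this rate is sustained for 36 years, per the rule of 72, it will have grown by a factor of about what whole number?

Doubling time ≈ 72/4 = 18.00 years.
36/18.00 ≈ 2 doublings, so about 2^2 = 4×.

4 times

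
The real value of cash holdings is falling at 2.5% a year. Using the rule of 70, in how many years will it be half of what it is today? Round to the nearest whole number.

roughly 28 years

Halving time ≈ 70 / 2.5 = 28.00 → 28 years.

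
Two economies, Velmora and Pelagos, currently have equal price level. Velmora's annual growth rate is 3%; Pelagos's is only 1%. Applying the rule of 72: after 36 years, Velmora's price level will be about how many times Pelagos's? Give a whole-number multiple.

Velmora pulls ahead at 2 pp per year, so the ratio doubles every 72/2 ≈ 36.00 years.
In 36 years that's 1.00 doublings: 2^1.00 ≈ 2.

≈ 2 times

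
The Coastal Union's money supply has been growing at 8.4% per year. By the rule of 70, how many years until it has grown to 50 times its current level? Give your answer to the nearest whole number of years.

47 years

At 8.4% it doubles every 70/8.4 ≈ 8.33 years.
Reaching 50× takes log₂(50) ≈ 5.64 doublings.
5.64 × 8.33 ≈ 47 years.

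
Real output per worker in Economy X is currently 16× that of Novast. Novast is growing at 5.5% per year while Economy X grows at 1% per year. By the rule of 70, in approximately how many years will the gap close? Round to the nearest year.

around 62 years

The growth-rate gap is 5.5% − 1% = 4.5 percentage points.
So the ratio between them halves every 70/4.5 ≈ 15.56 years.
A 16× gap closes after 4 halvings: 4 × 15.56 ≈ 62 years.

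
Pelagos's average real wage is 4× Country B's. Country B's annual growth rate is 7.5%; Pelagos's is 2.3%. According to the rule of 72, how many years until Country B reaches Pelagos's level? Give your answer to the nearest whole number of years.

Country B gains on Pelagos at 7.5% − 2.3% = 5.2 points a year.
At that relative rate the gap halves every 72/5.2 ≈ 13.85 years.
A 4× gap closes after 2 halvings: 2 × 13.85 ≈ 28 years.

around 28 years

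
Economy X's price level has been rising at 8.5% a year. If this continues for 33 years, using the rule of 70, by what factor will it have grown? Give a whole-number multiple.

roughly 16 times

At 8.5% one doubling takes ≈ 8.24 years; 33 years is 4 of them, so ×16.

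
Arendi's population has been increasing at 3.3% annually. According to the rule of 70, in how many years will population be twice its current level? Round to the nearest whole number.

approximately 21 years

70/3.3 ≈ 21.21, so it doubles roughly every 21 years.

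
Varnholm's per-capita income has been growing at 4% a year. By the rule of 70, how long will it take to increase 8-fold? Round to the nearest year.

about 53 years

One doubling takes 70/4 = 17.50 years.
8 = 2^3, so 3 doublings → 53 years.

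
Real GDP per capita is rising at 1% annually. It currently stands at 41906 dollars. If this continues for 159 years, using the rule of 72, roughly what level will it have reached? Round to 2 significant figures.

Doubling time ≈ 72/1 = 72.00 years.
159 years is 159/72.00 ≈ 2.21 doublings, a factor of 2^2.21 ≈ 4.63.
41906 × 4.63 ≈ 190000 dollars.

about 190000 dollars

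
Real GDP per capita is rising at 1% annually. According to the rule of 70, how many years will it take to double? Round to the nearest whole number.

70 years

At 1%, doubling takes about 70/1 = 70.00 years.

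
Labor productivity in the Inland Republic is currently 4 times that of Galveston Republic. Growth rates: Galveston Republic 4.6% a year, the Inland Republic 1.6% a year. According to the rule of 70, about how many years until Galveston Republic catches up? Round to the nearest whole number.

The growth-rate gap is 4.6% − 1.6% = 3 percentage points.
So the ratio between them halves every 70/3 ≈ 23.33 years.
A 4 times gap closes after 2 halvings: 2 × 23.33 ≈ 47 years.

around 47 years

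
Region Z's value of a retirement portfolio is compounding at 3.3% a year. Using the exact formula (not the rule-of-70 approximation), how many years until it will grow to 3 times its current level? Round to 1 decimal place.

33.8 years

t = ln(3) / ln(1 + 0.033) = 1.0986 / 0.032467 ≈ 33.84.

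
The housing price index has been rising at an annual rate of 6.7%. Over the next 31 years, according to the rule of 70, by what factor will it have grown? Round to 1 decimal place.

about 7.8 times

Doubling time ≈ 70/6.7 = 10.45 years.
31 years / 10.45 ≈ 2.97 doublings → factor 2^2.97 ≈ 7.8.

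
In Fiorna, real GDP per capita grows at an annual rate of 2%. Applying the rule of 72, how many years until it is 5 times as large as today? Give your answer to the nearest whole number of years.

At 2% it doubles every 72/2 ≈ 36.00 years.
5× is log₂ 5 ≈ 2.32 doublings, so ≈ 2.32 × 36.00 = 84 years.

about 84 years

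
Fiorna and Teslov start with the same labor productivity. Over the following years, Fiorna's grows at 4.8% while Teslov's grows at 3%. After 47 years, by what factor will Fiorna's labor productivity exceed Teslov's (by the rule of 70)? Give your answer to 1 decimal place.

approximately 2.3 times

Only the 1.8-point difference matters.
70/1.8 ≈ 38.89 years per doubling of the ratio; 47 years gives 1.21 doublings, so ≈ 2.3×.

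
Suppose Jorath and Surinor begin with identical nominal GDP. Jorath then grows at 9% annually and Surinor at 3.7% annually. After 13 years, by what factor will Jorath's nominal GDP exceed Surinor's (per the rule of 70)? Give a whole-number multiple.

Jorath pulls ahead at 5.3 pp per year, so the ratio doubles every 70/5.3 ≈ 13.21 years.
In 13 years that's 0.98 doublings: 2^0.98 ≈ 2.

around 2 times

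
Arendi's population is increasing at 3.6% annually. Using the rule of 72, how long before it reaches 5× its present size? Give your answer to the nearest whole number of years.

approximately 46 years

One doubling takes 72/3.6 = 20.00 years.
5× is log₂ 5 ≈ 2.32 doublings, so ≈ 2.32 × 20.00 = 46 years.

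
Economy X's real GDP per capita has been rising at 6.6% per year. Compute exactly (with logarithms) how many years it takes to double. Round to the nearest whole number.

11 years

t = ln(2) / ln(1 + 0.066) = 0.6931 / 0.063913 ≈ 10.84.
≈ 11 years.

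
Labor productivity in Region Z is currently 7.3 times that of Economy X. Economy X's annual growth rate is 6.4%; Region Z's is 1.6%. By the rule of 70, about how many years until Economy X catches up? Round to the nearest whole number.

The growth-rate gap is 6.4% − 1.6% = 4.8 percentage points.
So the ratio between them halves every 70/4.8 ≈ 14.58 years.
A 7.3 times gap takes log₂(7.3) ≈ 2.87 halvings to close: 2.87 × 14.58 ≈ 42 years.

about 42 years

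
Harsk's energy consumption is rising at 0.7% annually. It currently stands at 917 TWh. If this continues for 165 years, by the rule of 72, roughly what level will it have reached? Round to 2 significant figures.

Doubling time ≈ 72/0.7 = 102.86 years.
165 years is 165/102.86 ≈ 1.60 doublings, a factor of 2^1.60 ≈ 3.03.
917 × 3.03 ≈ 2800 TWh.

roughly 2800 TWh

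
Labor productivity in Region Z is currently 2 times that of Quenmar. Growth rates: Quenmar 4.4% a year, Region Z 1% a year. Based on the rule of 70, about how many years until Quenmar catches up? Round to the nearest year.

about 21 years

Quenmar gains on Region Z at 4.4% − 1% = 3.4 points a year.
At that relative rate the gap halves every 70/3.4 ≈ 20.59 years.
A 2 times gap closes after 1 halving: 1 × 20.59 ≈ 21 years.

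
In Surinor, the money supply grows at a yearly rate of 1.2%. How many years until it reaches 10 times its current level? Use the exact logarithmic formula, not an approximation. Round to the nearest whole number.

193 years

t = ln(10) / ln(1 + 0.012) = 2.3026 / 0.011929 ≈ 193.03.
≈ 193 years.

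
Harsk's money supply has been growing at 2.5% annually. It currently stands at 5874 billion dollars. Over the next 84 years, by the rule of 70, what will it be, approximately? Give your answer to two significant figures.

Doubling time ≈ 70/2.5 = 28.00 years.
84 years is 84/28.00 ≈ 3.00 doublings, a factor of 2^3.00 ≈ 8.00.
5874 × 8.00 ≈ 47000 billion dollars.

approximately 47000 billion dollars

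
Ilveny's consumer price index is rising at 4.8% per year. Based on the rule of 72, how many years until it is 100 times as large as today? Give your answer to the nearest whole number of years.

At 4.8% it doubles every 72/4.8 ≈ 15.00 years.
Reaching 100× takes log₂(100) ≈ 6.64 doublings.
6.64 × 15.00 ≈ 100 years.

≈ 100 years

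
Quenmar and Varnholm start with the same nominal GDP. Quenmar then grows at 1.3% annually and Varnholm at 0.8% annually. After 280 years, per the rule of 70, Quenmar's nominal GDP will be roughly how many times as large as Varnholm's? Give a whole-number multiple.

Only the 0.5-point difference matters.
70/0.5 ≈ 140.00 years per doubling of the ratio; 280 years gives 2.00 doublings, so ≈ 4×.

approximately 4 times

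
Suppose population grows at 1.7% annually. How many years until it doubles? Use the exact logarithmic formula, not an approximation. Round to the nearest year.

t = ln(2) / ln(1 + 0.017) = 0.6931 / 0.016857 ≈ 41.12.
≈ 41 years.

41 years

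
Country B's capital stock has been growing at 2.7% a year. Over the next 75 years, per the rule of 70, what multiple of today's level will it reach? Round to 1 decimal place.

Doubles every ≈ 25.93 years (70/2.7).
75 years is 2.89 doublings; 2^2.89 ≈ 7.4×.

7.4 times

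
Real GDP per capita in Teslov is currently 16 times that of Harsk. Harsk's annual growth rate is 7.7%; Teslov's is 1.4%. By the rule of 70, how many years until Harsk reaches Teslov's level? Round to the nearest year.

What matters is the difference: 6.3 pp.
Rule of 70 on the gap: the ratio halves every 70/6.3 ≈ 11.11 years.
A 16 times gap closes after 4 halvings: 4 × 11.11 ≈ 44 years.

approximately 44 years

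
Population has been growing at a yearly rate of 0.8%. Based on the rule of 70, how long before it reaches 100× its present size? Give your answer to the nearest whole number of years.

about 581 years

At 0.8% it doubles every 70/0.8 ≈ 87.50 years.
Reaching 100× takes log₂(100) ≈ 6.64 doublings.
6.64 × 87.50 ≈ 581 years.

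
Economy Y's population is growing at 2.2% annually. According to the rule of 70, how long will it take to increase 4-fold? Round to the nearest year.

One doubling takes 70/2.2 = 31.82 years.
Getting to 4× needs 2 doublings: 2 × 31.82 ≈ 64 years.

64 years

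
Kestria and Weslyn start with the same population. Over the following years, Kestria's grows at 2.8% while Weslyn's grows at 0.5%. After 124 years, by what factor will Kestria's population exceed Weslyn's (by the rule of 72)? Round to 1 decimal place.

15.6 times

Kestria pulls ahead at 2.3 pp per year, so the ratio doubles every 72/2.3 ≈ 31.30 years.
In 124 years that's 3.96 doublings: 2^3.96 ≈ 15.6.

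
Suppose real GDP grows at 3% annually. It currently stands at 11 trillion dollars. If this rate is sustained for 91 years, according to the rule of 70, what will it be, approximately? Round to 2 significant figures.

Doubling time ≈ 70/3 = 23.33 years.
91 years is 91/23.33 ≈ 3.90 doublings, a factor of 2^3.90 ≈ 14.93.
11 × 14.93 ≈ 160 trillion dollars.

approximately 160 trillion dollars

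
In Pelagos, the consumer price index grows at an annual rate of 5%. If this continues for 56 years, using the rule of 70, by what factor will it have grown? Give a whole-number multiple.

Doubling time ≈ 70/5 = 14.00 years.
56/14.00 ≈ 4 doublings, so about 2^4 = 16×.

roughly 16 times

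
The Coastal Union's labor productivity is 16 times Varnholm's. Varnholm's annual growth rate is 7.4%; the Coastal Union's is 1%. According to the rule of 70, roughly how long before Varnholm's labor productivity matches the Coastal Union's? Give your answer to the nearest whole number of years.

about 44 years

Varnholm gains on the Coastal Union at 7.4% − 1% = 6.4 points a year.
At that relative rate the gap halves every 70/6.4 ≈ 10.94 years.
A 16 times gap closes after 4 halvings: 4 × 10.94 ≈ 44 years.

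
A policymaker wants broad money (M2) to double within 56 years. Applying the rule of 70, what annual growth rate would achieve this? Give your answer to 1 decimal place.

70 / 56 ≈ 1.25, so about 1.3% a year.

around 1.3% a year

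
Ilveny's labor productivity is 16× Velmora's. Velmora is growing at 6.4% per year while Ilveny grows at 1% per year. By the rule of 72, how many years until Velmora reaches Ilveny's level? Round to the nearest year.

approximately 53 years

The growth-rate gap is 6.4% − 1% = 5.4 percentage points.
So the ratio between them halves every 72/5.4 ≈ 13.33 years.
A 16× gap closes after 4 halvings: 4 × 13.33 ≈ 53 years.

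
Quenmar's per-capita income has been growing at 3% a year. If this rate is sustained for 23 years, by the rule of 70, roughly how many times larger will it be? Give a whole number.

At 3% one doubling takes ≈ 23.33 years; 23 years is 1 of them, so ×2.

≈ 2 times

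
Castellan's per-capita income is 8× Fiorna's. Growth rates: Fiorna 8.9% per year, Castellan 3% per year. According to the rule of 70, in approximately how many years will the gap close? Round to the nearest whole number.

36 years

Fiorna gains on Castellan at 8.9% − 3% = 5.9 points a year.
At that relative rate the gap halves every 70/5.9 ≈ 11.86 years.
An 8× gap closes after 3 halvings: 3 × 11.86 ≈ 36 years.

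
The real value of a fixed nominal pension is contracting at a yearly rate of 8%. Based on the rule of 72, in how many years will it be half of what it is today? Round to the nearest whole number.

around 9 years

Halving time ≈ 72 / 8 = 9.00 → 9 years.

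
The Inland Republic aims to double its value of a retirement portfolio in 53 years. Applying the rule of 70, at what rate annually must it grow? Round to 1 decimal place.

approximately 1.3%

70 / 53 ≈ 1.32, so about 1.3% annually.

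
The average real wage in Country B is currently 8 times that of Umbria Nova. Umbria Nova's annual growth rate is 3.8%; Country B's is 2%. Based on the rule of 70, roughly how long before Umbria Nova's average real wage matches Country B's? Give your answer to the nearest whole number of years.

What matters is the difference: 1.8 pp.
Rule of 70 on the gap: the ratio halves every 70/1.8 ≈ 38.89 years.
An 8 times gap closes after 3 halvings: 3 × 38.89 ≈ 117 years.

117 years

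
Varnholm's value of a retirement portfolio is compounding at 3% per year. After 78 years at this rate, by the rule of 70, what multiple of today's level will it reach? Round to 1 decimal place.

Doubles every ≈ 23.33 years (70/3).
78 years is 3.34 doublings; 2^3.34 ≈ 10.1×.

about 10.1 times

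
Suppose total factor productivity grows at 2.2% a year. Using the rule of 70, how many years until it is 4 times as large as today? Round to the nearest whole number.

One doubling takes 70/2.2 = 31.82 years.
4× is 2 doublings, so 2 × 31.82 ≈ 64 years.

around 64 years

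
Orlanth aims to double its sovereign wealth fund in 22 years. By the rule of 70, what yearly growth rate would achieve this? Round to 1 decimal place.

roughly 3.2%

70 / 22 ≈ 3.18, so about 3.2% per year.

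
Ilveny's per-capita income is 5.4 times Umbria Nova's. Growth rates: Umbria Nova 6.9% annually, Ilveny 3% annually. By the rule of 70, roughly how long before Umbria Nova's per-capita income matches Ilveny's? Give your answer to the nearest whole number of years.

about 44 years

The growth-rate gap is 6.9% − 3% = 3.9 percentage points.
So the ratio between them halves every 70/3.9 ≈ 17.95 years.
A 5.4 times gap takes log₂(5.4) ≈ 2.43 halvings to close: 2.43 × 17.95 ≈ 44 years.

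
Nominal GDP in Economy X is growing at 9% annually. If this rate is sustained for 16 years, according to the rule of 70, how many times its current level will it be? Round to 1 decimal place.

around 4.2 times

Doubling time ≈ 70/9 = 7.78 years.
16 years / 7.78 ≈ 2.06 doublings → factor 2^2.06 ≈ 4.2.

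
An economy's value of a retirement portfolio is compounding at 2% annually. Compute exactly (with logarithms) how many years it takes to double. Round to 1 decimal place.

35.0 years

t = ln(2) / ln(1 + 0.02) = 0.6931 / 0.019803 ≈ 35.00.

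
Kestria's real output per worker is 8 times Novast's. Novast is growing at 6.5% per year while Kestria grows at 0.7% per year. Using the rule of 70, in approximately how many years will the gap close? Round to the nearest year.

What matters is the difference: 5.8 pp.
Rule of 70 on the gap: the ratio halves every 70/5.8 ≈ 12.07 years.
An 8 times gap closes after 3 halvings: 3 × 12.07 ≈ 36 years.

approximately 36 years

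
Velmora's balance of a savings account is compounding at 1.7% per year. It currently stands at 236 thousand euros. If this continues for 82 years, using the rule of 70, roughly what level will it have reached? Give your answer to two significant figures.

It doubles every 70/1.7 ≈ 41.18 years, so 82 years is 1.99 doublings.
2^1.99 ≈ 3.97; 236 × 3.97 ≈ 940 thousand euros.

approximately 940 thousand euros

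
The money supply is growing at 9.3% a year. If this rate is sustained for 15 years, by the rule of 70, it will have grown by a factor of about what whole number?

70/9.3 ≈ 7.53 years per doubling.
15 years fits 2 doublings: 2^2 = 4.

approximately 4 times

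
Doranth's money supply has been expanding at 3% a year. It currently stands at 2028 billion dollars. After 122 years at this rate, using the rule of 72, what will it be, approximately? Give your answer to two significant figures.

about 69000 billion dollars

It doubles every 72/3 ≈ 24.00 years, so 122 years is 5.08 doublings.
2^5.08 ≈ 33.82; 2028 × 33.82 ≈ 69000 billion dollars.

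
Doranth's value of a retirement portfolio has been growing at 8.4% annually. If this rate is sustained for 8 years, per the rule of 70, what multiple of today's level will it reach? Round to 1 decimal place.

Doubles every ≈ 8.33 years (70/8.4).
8 years is 0.96 doublings; 2^0.96 ≈ 1.9×.

about 1.9 times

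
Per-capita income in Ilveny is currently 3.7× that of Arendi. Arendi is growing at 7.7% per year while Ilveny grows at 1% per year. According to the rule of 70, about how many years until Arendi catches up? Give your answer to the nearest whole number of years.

roughly 20 years

The growth-rate gap is 7.7% − 1% = 6.7 percentage points.
So the ratio between them halves every 70/6.7 ≈ 10.45 years.
A 3.7× gap takes log₂(3.7) ≈ 1.89 halvings to close: 1.89 × 10.45 ≈ 20 years.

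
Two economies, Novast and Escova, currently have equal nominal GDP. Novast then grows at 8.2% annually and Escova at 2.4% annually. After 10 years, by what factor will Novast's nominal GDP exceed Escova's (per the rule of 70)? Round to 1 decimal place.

approximately 1.8 times

Only the 5.8-point difference matters.
70/5.8 ≈ 12.07 years per doubling of the ratio; 10 years gives 0.83 doublings, so ≈ 1.8×.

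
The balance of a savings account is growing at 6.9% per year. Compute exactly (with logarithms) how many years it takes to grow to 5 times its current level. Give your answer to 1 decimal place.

24.1 years

t = ln(5) / ln(1 + 0.069) = 1.6094 / 0.066724 ≈ 24.12.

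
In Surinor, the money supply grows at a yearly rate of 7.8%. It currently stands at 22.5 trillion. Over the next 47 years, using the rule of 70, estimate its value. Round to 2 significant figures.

≈ 850 trillion

It doubles every 70/7.8 ≈ 8.97 years, so 47 years is 5.24 doublings.
2^5.24 ≈ 37.79; 22.5 × 37.79 ≈ 850 trillion.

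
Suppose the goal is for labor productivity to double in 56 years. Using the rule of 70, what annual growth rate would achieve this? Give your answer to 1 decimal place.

roughly 1.3%

70 / 56 ≈ 1.25, so about 1.3% a year.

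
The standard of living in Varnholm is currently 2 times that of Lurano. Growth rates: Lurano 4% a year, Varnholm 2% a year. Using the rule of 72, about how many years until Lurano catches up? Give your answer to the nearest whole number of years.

about 36 years

Lurano gains on Varnholm at 4% − 2% = 2 points a year.
At that relative rate the gap halves every 72/2 ≈ 36.00 years.
A 2 times gap closes after 1 halving: 1 × 36.00 ≈ 36 years.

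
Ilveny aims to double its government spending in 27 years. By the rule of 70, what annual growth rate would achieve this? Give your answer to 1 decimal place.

2.6% a year

70 / 27 ≈ 2.59, so about 2.6% a year.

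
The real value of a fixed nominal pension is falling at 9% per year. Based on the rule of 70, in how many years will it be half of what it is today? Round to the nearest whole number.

≈ 8 years

Falling at 9%, it halves about every 70/9 = 7.78 years.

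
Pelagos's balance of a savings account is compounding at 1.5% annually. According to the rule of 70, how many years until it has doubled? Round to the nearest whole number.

≈ 47 years

At 1.5%, doubling takes about 70/1.5 = 46.67 years.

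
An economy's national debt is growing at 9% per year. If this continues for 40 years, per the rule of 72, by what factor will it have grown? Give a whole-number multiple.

72/9 ≈ 8.00 years per doubling.
40 years fits 5 doublings: 2^5 = 32.

approximately 32 times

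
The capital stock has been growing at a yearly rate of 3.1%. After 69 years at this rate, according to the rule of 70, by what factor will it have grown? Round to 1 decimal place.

roughly 8.3 times

Doubling time ≈ 70/3.1 = 22.58 years.
69 years / 22.58 ≈ 3.06 doublings → factor 2^3.06 ≈ 8.3.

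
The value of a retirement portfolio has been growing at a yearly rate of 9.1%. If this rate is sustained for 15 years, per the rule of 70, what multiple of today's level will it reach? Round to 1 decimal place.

3.9 times

Doubles every ≈ 7.69 years (70/9.1).
15 years is 1.95 doublings; 2^1.95 ≈ 3.9×.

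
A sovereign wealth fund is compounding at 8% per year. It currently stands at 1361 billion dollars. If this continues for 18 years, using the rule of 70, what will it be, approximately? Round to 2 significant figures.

approximately 5700 billion dollars

Doubling time ≈ 70/8 = 8.75 years.
18 years is 18/8.75 ≈ 2.06 doublings, a factor of 2^2.06 ≈ 4.17.
1361 × 4.17 ≈ 5700 billion dollars.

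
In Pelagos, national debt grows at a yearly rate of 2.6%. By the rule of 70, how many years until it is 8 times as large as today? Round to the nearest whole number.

81 years

One doubling takes 70/2.6 = 26.92 years.
8× is 3 doublings, so 3 × 26.92 ≈ 81 years.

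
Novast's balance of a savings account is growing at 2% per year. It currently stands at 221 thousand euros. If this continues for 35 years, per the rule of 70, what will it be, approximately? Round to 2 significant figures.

Doubling time ≈ 70/2 = 35.00 years.
35 years is 35/35.00 ≈ 1.00 doublings, a factor of 2^1.00 ≈ 2.00.
221 × 2.00 ≈ 440 thousand euros.

about 440 thousand euros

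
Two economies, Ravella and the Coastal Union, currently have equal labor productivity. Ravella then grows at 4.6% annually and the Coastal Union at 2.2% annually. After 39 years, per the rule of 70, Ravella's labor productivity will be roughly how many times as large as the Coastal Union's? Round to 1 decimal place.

≈ 2.5 times

Rate gap = 4.6% − 2.2% = 2.4 points.
The ratio doubles every 70/2.4 ≈ 29.17 years.
39/29.17 ≈ 1.34 doublings → ratio ≈ 2^1.34 ≈ 2.5.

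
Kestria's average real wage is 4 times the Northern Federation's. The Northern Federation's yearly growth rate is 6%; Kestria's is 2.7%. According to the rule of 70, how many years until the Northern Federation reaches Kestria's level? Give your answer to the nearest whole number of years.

the Northern Federation gains on Kestria at 6% − 2.7% = 3.3 points a year.
At that relative rate the gap halves every 70/3.3 ≈ 21.21 years.
A 4 times gap closes after 2 halvings: 2 × 21.21 ≈ 42 years.

≈ 42 years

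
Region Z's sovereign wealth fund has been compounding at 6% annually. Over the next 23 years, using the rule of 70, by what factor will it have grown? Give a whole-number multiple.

70/6 ≈ 11.67 years per doubling.
23 years fits 2 doublings: 2^2 = 4.

around 4 times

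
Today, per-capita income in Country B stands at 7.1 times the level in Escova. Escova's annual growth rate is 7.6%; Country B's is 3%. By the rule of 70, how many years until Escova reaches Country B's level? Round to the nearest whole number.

Escova gains on Country B at 7.6% − 3% = 4.6 points a year.
At that relative rate the gap halves every 70/4.6 ≈ 15.22 years.
A 7.1 times gap takes log₂(7.1) ≈ 2.83 halvings to close: 2.83 × 15.22 ≈ 43 years.

around 43 years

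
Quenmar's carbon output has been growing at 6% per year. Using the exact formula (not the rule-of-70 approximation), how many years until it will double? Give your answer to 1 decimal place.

11.9 years

t = ln(2) / ln(1 + 0.06) = 0.6931 / 0.058269 ≈ 11.89.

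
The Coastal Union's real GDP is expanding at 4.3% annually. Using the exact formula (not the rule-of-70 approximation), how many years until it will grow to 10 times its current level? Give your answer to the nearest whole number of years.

55 years

t = ln(10) / ln(1 + 0.043) = 2.3026 / 0.042101 ≈ 54.69.
≈ 55 years.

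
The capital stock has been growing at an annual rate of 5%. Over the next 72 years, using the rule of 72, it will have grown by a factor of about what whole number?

approximately 32 times

72/5 ≈ 14.40 years per doubling.
72 years fits 5 doublings: 2^5 = 32.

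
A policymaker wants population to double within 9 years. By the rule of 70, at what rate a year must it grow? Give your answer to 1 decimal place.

70 / 9 ≈ 7.78, so about 7.8% a year.

around 7.8%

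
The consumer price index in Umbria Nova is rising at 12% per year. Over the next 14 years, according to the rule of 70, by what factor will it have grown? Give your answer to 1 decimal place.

roughly 5.3 times

Doubles every ≈ 5.83 years (70/12).
14 years is 2.40 doublings; 2^2.40 ≈ 5.3×.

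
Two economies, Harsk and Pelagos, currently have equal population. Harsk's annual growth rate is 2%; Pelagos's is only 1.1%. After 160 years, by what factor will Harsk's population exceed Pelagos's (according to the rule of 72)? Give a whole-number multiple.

Harsk pulls ahead at 0.9 pp per year, so the ratio doubles every 72/0.9 ≈ 80.00 years.
In 160 years that's 2.00 doublings: 2^2.00 ≈ 4.

roughly 4 times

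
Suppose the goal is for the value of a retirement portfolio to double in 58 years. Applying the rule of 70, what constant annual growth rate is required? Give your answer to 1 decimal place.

approximately 1.2%

70 / 58 ≈ 1.21, so about 1.2% annually.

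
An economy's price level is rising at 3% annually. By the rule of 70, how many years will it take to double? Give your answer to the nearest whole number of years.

23 years

Doubling time ≈ 70 / 3 = 23.33 years.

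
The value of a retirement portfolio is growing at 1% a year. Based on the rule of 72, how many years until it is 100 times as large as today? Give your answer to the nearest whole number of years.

At 1% it doubles every 72/1 ≈ 72.00 years.
100× is log₂ 100 ≈ 6.64 doublings, so ≈ 6.64 × 72.00 = 478 years.

roughly 478 years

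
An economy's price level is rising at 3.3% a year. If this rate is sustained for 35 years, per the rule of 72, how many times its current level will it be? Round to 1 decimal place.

≈ 3.0 times

Doubles every ≈ 21.82 years (72/3.3).
35 years is 1.60 doublings; 2^1.60 ≈ 3.0×.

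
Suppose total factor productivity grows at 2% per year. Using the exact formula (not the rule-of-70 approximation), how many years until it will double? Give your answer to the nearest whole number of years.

35 years

t = ln(2) / ln(1 + 0.02) = 0.6931 / 0.019803 ≈ 35.00.
≈ 35 years.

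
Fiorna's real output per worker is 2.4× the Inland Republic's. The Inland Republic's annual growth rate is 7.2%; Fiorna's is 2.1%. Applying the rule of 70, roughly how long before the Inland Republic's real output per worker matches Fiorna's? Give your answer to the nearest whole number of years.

the Inland Republic gains on Fiorna at 7.2% − 2.1% = 5.1 points a year.
At that relative rate the gap halves every 70/5.1 ≈ 13.73 years.
A 2.4× gap takes log₂(2.4) ≈ 1.26 halvings to close: 1.26 × 13.73 ≈ 17 years.

≈ 17 years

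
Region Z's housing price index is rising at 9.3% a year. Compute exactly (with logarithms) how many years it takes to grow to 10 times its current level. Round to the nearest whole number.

26 years

t = ln(10) / ln(1 + 0.093) = 2.3026 / 0.088926 ≈ 25.89.
≈ 26 years.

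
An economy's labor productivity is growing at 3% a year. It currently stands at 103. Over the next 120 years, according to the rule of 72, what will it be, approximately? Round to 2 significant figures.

Doubling time ≈ 72/3 = 24.00 years.
120 years is 120/24.00 ≈ 5.00 doublings, a factor of 2^5.00 ≈ 32.00.
103 × 32.00 ≈ 3300.

3300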